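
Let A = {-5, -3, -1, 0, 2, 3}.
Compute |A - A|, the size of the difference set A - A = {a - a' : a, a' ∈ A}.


A - A = {a - a' : a, a' ∈ A}; |A| = 6.
Bounds: 2|A|-1 ≤ |A - A| ≤ |A|² - |A| + 1, i.e. 11 ≤ |A - A| ≤ 31.
Note: 0 ∈ A - A always (from a - a). The set is symmetric: if d ∈ A - A then -d ∈ A - A.
Enumerate nonzero differences d = a - a' with a > a' (then include -d):
Positive differences: {1, 2, 3, 4, 5, 6, 7, 8}
Full difference set: {0} ∪ (positive diffs) ∪ (negative diffs).
|A - A| = 1 + 2·8 = 17 (matches direct enumeration: 17).

|A - A| = 17


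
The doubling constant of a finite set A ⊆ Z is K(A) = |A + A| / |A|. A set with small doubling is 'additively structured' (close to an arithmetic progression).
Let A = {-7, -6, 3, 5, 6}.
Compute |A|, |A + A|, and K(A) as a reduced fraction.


|A| = 5.
Compute A + A by enumerating all 25 pairs.
A + A = {-14, -13, -12, -4, -3, -2, -1, 0, 6, 8, 9, 10, 11, 12}, so |A + A| = 14.
K = |A + A| / |A| = 14/5 (already in lowest terms) ≈ 2.8000.
Reference: AP of size 5 gives K = 9/5 ≈ 1.8000; a fully generic set of size 5 gives K ≈ 3.0000.

|A| = 5, |A + A| = 14, K = 14/5.


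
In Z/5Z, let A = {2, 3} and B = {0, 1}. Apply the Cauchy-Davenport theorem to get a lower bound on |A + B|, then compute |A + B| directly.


Cauchy-Davenport: |A + B| ≥ min(p, |A| + |B| - 1) for A, B nonempty in Z/pZ.
|A| = 2, |B| = 2, p = 5.
CD lower bound = min(5, 2 + 2 - 1) = min(5, 3) = 3.
Compute A + B mod 5 directly:
a = 2: 2+0=2, 2+1=3
a = 3: 3+0=3, 3+1=4
A + B = {2, 3, 4}, so |A + B| = 3.
Verify: 3 ≥ 3? Yes ✓.

CD lower bound = 3, actual |A + B| = 3.


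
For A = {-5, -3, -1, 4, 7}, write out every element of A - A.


A - A = {a - a' : a, a' ∈ A}.
Compute a - a' for each ordered pair (a, a'):
a = -5: -5--5=0, -5--3=-2, -5--1=-4, -5-4=-9, -5-7=-12
a = -3: -3--5=2, -3--3=0, -3--1=-2, -3-4=-7, -3-7=-10
a = -1: -1--5=4, -1--3=2, -1--1=0, -1-4=-5, -1-7=-8
a = 4: 4--5=9, 4--3=7, 4--1=5, 4-4=0, 4-7=-3
a = 7: 7--5=12, 7--3=10, 7--1=8, 7-4=3, 7-7=0
Collecting distinct values (and noting 0 appears from a-a):
A - A = {-12, -10, -9, -8, -7, -5, -4, -3, -2, 0, 2, 3, 4, 5, 7, 8, 9, 10, 12}
|A - A| = 19

A - A = {-12, -10, -9, -8, -7, -5, -4, -3, -2, 0, 2, 3, 4, 5, 7, 8, 9, 10, 12}


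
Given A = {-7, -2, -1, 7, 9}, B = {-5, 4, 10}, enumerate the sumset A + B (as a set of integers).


A + B = {a + b : a ∈ A, b ∈ B}.
Enumerate all |A|·|B| = 5·3 = 15 pairs (a, b) and collect distinct sums.
a = -7: -7+-5=-12, -7+4=-3, -7+10=3
a = -2: -2+-5=-7, -2+4=2, -2+10=8
a = -1: -1+-5=-6, -1+4=3, -1+10=9
a = 7: 7+-5=2, 7+4=11, 7+10=17
a = 9: 9+-5=4, 9+4=13, 9+10=19
Collecting distinct sums: A + B = {-12, -7, -6, -3, 2, 3, 4, 8, 9, 11, 13, 17, 19}
|A + B| = 13

A + B = {-12, -7, -6, -3, 2, 3, 4, 8, 9, 11, 13, 17, 19}


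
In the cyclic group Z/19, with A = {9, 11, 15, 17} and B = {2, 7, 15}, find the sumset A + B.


Work in Z/19Z: reduce every sum a + b modulo 19.
Enumerate all 12 pairs:
a = 9: 9+2=11, 9+7=16, 9+15=5
a = 11: 11+2=13, 11+7=18, 11+15=7
a = 15: 15+2=17, 15+7=3, 15+15=11
a = 17: 17+2=0, 17+7=5, 17+15=13
Distinct residues collected: {0, 3, 5, 7, 11, 13, 16, 17, 18}
|A + B| = 9 (out of 19 total residues).

A + B = {0, 3, 5, 7, 11, 13, 16, 17, 18}


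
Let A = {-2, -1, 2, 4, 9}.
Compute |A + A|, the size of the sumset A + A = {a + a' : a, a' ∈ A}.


A + A = {a + a' : a, a' ∈ A}; |A| = 5.
General bounds: 2|A| - 1 ≤ |A + A| ≤ |A|(|A|+1)/2, i.e. 9 ≤ |A + A| ≤ 15.
Lower bound 2|A|-1 is attained iff A is an arithmetic progression.
Enumerate sums a + a' for a ≤ a' (symmetric, so this suffices):
a = -2: -2+-2=-4, -2+-1=-3, -2+2=0, -2+4=2, -2+9=7
a = -1: -1+-1=-2, -1+2=1, -1+4=3, -1+9=8
a = 2: 2+2=4, 2+4=6, 2+9=11
a = 4: 4+4=8, 4+9=13
a = 9: 9+9=18
Distinct sums: {-4, -3, -2, 0, 1, 2, 3, 4, 6, 7, 8, 11, 13, 18}
|A + A| = 14

|A + A| = 14


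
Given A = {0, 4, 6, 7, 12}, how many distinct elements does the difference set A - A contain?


A - A = {a - a' : a, a' ∈ A}; |A| = 5.
Bounds: 2|A|-1 ≤ |A - A| ≤ |A|² - |A| + 1, i.e. 9 ≤ |A - A| ≤ 21.
Note: 0 ∈ A - A always (from a - a). The set is symmetric: if d ∈ A - A then -d ∈ A - A.
Enumerate nonzero differences d = a - a' with a > a' (then include -d):
Positive differences: {1, 2, 3, 4, 5, 6, 7, 8, 12}
Full difference set: {0} ∪ (positive diffs) ∪ (negative diffs).
|A - A| = 1 + 2·9 = 19 (matches direct enumeration: 19).

|A - A| = 19


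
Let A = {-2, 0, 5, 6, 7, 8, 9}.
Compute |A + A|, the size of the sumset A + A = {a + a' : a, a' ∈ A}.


A + A = {a + a' : a, a' ∈ A}; |A| = 7.
General bounds: 2|A| - 1 ≤ |A + A| ≤ |A|(|A|+1)/2, i.e. 13 ≤ |A + A| ≤ 28.
Lower bound 2|A|-1 is attained iff A is an arithmetic progression.
Enumerate sums a + a' for a ≤ a' (symmetric, so this suffices):
a = -2: -2+-2=-4, -2+0=-2, -2+5=3, -2+6=4, -2+7=5, -2+8=6, -2+9=7
a = 0: 0+0=0, 0+5=5, 0+6=6, 0+7=7, 0+8=8, 0+9=9
a = 5: 5+5=10, 5+6=11, 5+7=12, 5+8=13, 5+9=14
a = 6: 6+6=12, 6+7=13, 6+8=14, 6+9=15
a = 7: 7+7=14, 7+8=15, 7+9=16
a = 8: 8+8=16, 8+9=17
a = 9: 9+9=18
Distinct sums: {-4, -2, 0, 3, 4, 5, 6, 7, 8, 9, 10, 11, 12, 13, 14, 15, 16, 17, 18}
|A + A| = 19

|A + A| = 19


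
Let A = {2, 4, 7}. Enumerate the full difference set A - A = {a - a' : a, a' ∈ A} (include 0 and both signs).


A - A = {a - a' : a, a' ∈ A}.
Compute a - a' for each ordered pair (a, a'):
a = 2: 2-2=0, 2-4=-2, 2-7=-5
a = 4: 4-2=2, 4-4=0, 4-7=-3
a = 7: 7-2=5, 7-4=3, 7-7=0
Collecting distinct values (and noting 0 appears from a-a):
A - A = {-5, -3, -2, 0, 2, 3, 5}
|A - A| = 7

A - A = {-5, -3, -2, 0, 2, 3, 5}


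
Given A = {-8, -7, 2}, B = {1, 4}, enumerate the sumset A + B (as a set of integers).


A + B = {a + b : a ∈ A, b ∈ B}.
Enumerate all |A|·|B| = 3·2 = 6 pairs (a, b) and collect distinct sums.
a = -8: -8+1=-7, -8+4=-4
a = -7: -7+1=-6, -7+4=-3
a = 2: 2+1=3, 2+4=6
Collecting distinct sums: A + B = {-7, -6, -4, -3, 3, 6}
|A + B| = 6

A + B = {-7, -6, -4, -3, 3, 6}


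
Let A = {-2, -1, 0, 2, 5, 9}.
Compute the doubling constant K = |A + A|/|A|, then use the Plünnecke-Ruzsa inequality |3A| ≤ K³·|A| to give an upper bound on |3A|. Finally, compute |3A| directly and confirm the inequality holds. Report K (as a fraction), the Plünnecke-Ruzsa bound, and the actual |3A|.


|A| = 6.
Step 1: Compute A + A by enumerating all 36 pairs.
A + A = {-4, -3, -2, -1, 0, 1, 2, 3, 4, 5, 7, 8, 9, 10, 11, 14, 18}, so |A + A| = 17.
Step 2: Doubling constant K = |A + A|/|A| = 17/6 = 17/6 ≈ 2.8333.
Step 3: Plünnecke-Ruzsa gives |3A| ≤ K³·|A| = (2.8333)³ · 6 ≈ 136.4722.
Step 4: Compute 3A = A + A + A directly by enumerating all triples (a,b,c) ∈ A³; |3A| = 29.
Step 5: Check 29 ≤ 136.4722? Yes ✓.

K = 17/6, Plünnecke-Ruzsa bound K³|A| ≈ 136.4722, |3A| = 29, inequality holds.


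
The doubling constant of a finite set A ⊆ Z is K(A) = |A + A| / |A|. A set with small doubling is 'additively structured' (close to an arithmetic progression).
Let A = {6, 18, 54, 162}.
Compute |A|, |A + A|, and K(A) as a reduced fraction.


|A| = 4.
Compute A + A by enumerating all 16 pairs.
A + A = {12, 24, 36, 60, 72, 108, 168, 180, 216, 324}, so |A + A| = 10.
K = |A + A| / |A| = 10/4 = 5/2 ≈ 2.5000.
Reference: AP of size 4 gives K = 7/4 ≈ 1.7500; a fully generic set of size 4 gives K ≈ 2.5000.

|A| = 4, |A + A| = 10, K = 10/4 = 5/2.


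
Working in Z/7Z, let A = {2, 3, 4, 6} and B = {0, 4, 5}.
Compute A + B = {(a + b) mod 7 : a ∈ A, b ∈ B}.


Work in Z/7Z: reduce every sum a + b modulo 7.
Enumerate all 12 pairs:
a = 2: 2+0=2, 2+4=6, 2+5=0
a = 3: 3+0=3, 3+4=0, 3+5=1
a = 4: 4+0=4, 4+4=1, 4+5=2
a = 6: 6+0=6, 6+4=3, 6+5=4
Distinct residues collected: {0, 1, 2, 3, 4, 6}
|A + B| = 6 (out of 7 total residues).

A + B = {0, 1, 2, 3, 4, 6}


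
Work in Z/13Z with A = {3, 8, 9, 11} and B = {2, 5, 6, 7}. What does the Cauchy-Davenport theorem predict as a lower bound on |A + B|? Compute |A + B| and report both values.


Cauchy-Davenport: |A + B| ≥ min(p, |A| + |B| - 1) for A, B nonempty in Z/pZ.
|A| = 4, |B| = 4, p = 13.
CD lower bound = min(13, 4 + 4 - 1) = min(13, 7) = 7.
Compute A + B mod 13 directly:
a = 3: 3+2=5, 3+5=8, 3+6=9, 3+7=10
a = 8: 8+2=10, 8+5=0, 8+6=1, 8+7=2
a = 9: 9+2=11, 9+5=1, 9+6=2, 9+7=3
a = 11: 11+2=0, 11+5=3, 11+6=4, 11+7=5
A + B = {0, 1, 2, 3, 4, 5, 8, 9, 10, 11}, so |A + B| = 10.
Verify: 10 ≥ 7? Yes ✓.

CD lower bound = 7, actual |A + B| = 10.


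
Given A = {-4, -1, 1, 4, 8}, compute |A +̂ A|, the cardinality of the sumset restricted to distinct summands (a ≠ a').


Restricted sumset: A +̂ A = {a + a' : a ∈ A, a' ∈ A, a ≠ a'}.
Equivalently, take A + A and drop any sum 2a that is achievable ONLY as a + a for a ∈ A (i.e. sums representable only with equal summands).
Enumerate pairs (a, a') with a < a' (symmetric, so each unordered pair gives one sum; this covers all a ≠ a'):
  -4 + -1 = -5
  -4 + 1 = -3
  -4 + 4 = 0
  -4 + 8 = 4
  -1 + 1 = 0
  -1 + 4 = 3
  -1 + 8 = 7
  1 + 4 = 5
  1 + 8 = 9
  4 + 8 = 12
Collected distinct sums: {-5, -3, 0, 3, 4, 5, 7, 9, 12}
|A +̂ A| = 9
(Reference bound: |A +̂ A| ≥ 2|A| - 3 for |A| ≥ 2, with |A| = 5 giving ≥ 7.)

|A +̂ A| = 9


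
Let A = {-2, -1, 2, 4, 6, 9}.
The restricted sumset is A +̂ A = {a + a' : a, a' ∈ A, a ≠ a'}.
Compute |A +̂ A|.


Restricted sumset: A +̂ A = {a + a' : a ∈ A, a' ∈ A, a ≠ a'}.
Equivalently, take A + A and drop any sum 2a that is achievable ONLY as a + a for a ∈ A (i.e. sums representable only with equal summands).
Enumerate pairs (a, a') with a < a' (symmetric, so each unordered pair gives one sum; this covers all a ≠ a'):
  -2 + -1 = -3
  -2 + 2 = 0
  -2 + 4 = 2
  -2 + 6 = 4
  -2 + 9 = 7
  -1 + 2 = 1
  -1 + 4 = 3
  -1 + 6 = 5
  -1 + 9 = 8
  2 + 4 = 6
  2 + 6 = 8
  2 + 9 = 11
  4 + 6 = 10
  4 + 9 = 13
  6 + 9 = 15
Collected distinct sums: {-3, 0, 1, 2, 3, 4, 5, 6, 7, 8, 10, 11, 13, 15}
|A +̂ A| = 14
(Reference bound: |A +̂ A| ≥ 2|A| - 3 for |A| ≥ 2, with |A| = 6 giving ≥ 9.)

|A +̂ A| = 14


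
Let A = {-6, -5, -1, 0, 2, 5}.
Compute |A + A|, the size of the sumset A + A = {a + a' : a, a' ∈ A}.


A + A = {a + a' : a, a' ∈ A}; |A| = 6.
General bounds: 2|A| - 1 ≤ |A + A| ≤ |A|(|A|+1)/2, i.e. 11 ≤ |A + A| ≤ 21.
Lower bound 2|A|-1 is attained iff A is an arithmetic progression.
Enumerate sums a + a' for a ≤ a' (symmetric, so this suffices):
a = -6: -6+-6=-12, -6+-5=-11, -6+-1=-7, -6+0=-6, -6+2=-4, -6+5=-1
a = -5: -5+-5=-10, -5+-1=-6, -5+0=-5, -5+2=-3, -5+5=0
a = -1: -1+-1=-2, -1+0=-1, -1+2=1, -1+5=4
a = 0: 0+0=0, 0+2=2, 0+5=5
a = 2: 2+2=4, 2+5=7
a = 5: 5+5=10
Distinct sums: {-12, -11, -10, -7, -6, -5, -4, -3, -2, -1, 0, 1, 2, 4, 5, 7, 10}
|A + A| = 17

|A + A| = 17


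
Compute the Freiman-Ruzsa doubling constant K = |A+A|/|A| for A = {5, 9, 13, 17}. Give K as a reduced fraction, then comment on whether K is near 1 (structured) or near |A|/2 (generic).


|A| = 4.
Compute A + A by enumerating all 16 pairs.
A + A = {10, 14, 18, 22, 26, 30, 34}, so |A + A| = 7.
K = |A + A| / |A| = 7/4 (already in lowest terms) ≈ 1.7500.
Reference: AP of size 4 gives K = 7/4 ≈ 1.7500; a fully generic set of size 4 gives K ≈ 2.5000.

|A| = 4, |A + A| = 7, K = 7/4.


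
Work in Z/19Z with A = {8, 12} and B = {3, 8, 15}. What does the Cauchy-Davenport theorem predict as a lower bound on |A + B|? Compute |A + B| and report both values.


Cauchy-Davenport: |A + B| ≥ min(p, |A| + |B| - 1) for A, B nonempty in Z/pZ.
|A| = 2, |B| = 3, p = 19.
CD lower bound = min(19, 2 + 3 - 1) = min(19, 4) = 4.
Compute A + B mod 19 directly:
a = 8: 8+3=11, 8+8=16, 8+15=4
a = 12: 12+3=15, 12+8=1, 12+15=8
A + B = {1, 4, 8, 11, 15, 16}, so |A + B| = 6.
Verify: 6 ≥ 4? Yes ✓.

CD lower bound = 4, actual |A + B| = 6.


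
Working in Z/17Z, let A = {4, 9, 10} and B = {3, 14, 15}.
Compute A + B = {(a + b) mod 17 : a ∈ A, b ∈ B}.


Work in Z/17Z: reduce every sum a + b modulo 17.
Enumerate all 9 pairs:
a = 4: 4+3=7, 4+14=1, 4+15=2
a = 9: 9+3=12, 9+14=6, 9+15=7
a = 10: 10+3=13, 10+14=7, 10+15=8
Distinct residues collected: {1, 2, 6, 7, 8, 12, 13}
|A + B| = 7 (out of 17 total residues).

A + B = {1, 2, 6, 7, 8, 12, 13}


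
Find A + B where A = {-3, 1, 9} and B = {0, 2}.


A + B = {a + b : a ∈ A, b ∈ B}.
Enumerate all |A|·|B| = 3·2 = 6 pairs (a, b) and collect distinct sums.
a = -3: -3+0=-3, -3+2=-1
a = 1: 1+0=1, 1+2=3
a = 9: 9+0=9, 9+2=11
Collecting distinct sums: A + B = {-3, -1, 1, 3, 9, 11}
|A + B| = 6

A + B = {-3, -1, 1, 3, 9, 11}


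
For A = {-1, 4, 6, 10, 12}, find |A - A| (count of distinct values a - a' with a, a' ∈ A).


A - A = {a - a' : a, a' ∈ A}; |A| = 5.
Bounds: 2|A|-1 ≤ |A - A| ≤ |A|² - |A| + 1, i.e. 9 ≤ |A - A| ≤ 21.
Note: 0 ∈ A - A always (from a - a). The set is symmetric: if d ∈ A - A then -d ∈ A - A.
Enumerate nonzero differences d = a - a' with a > a' (then include -d):
Positive differences: {2, 4, 5, 6, 7, 8, 11, 13}
Full difference set: {0} ∪ (positive diffs) ∪ (negative diffs).
|A - A| = 1 + 2·8 = 17 (matches direct enumeration: 17).

|A - A| = 17


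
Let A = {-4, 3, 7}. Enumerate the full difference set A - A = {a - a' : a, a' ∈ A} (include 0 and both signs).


A - A = {a - a' : a, a' ∈ A}.
Compute a - a' for each ordered pair (a, a'):
a = -4: -4--4=0, -4-3=-7, -4-7=-11
a = 3: 3--4=7, 3-3=0, 3-7=-4
a = 7: 7--4=11, 7-3=4, 7-7=0
Collecting distinct values (and noting 0 appears from a-a):
A - A = {-11, -7, -4, 0, 4, 7, 11}
|A - A| = 7

A - A = {-11, -7, -4, 0, 4, 7, 11}


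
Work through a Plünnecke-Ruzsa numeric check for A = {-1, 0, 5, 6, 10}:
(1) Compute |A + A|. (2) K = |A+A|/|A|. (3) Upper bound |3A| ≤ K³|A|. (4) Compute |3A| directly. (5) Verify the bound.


|A| = 5.
Step 1: Compute A + A by enumerating all 25 pairs.
A + A = {-2, -1, 0, 4, 5, 6, 9, 10, 11, 12, 15, 16, 20}, so |A + A| = 13.
Step 2: Doubling constant K = |A + A|/|A| = 13/5 = 13/5 ≈ 2.6000.
Step 3: Plünnecke-Ruzsa gives |3A| ≤ K³·|A| = (2.6000)³ · 5 ≈ 87.8800.
Step 4: Compute 3A = A + A + A directly by enumerating all triples (a,b,c) ∈ A³; |3A| = 25.
Step 5: Check 25 ≤ 87.8800? Yes ✓.

K = 13/5, Plünnecke-Ruzsa bound K³|A| ≈ 87.8800, |3A| = 25, inequality holds.


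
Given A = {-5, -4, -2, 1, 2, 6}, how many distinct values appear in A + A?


A + A = {a + a' : a, a' ∈ A}; |A| = 6.
General bounds: 2|A| - 1 ≤ |A + A| ≤ |A|(|A|+1)/2, i.e. 11 ≤ |A + A| ≤ 21.
Lower bound 2|A|-1 is attained iff A is an arithmetic progression.
Enumerate sums a + a' for a ≤ a' (symmetric, so this suffices):
a = -5: -5+-5=-10, -5+-4=-9, -5+-2=-7, -5+1=-4, -5+2=-3, -5+6=1
a = -4: -4+-4=-8, -4+-2=-6, -4+1=-3, -4+2=-2, -4+6=2
a = -2: -2+-2=-4, -2+1=-1, -2+2=0, -2+6=4
a = 1: 1+1=2, 1+2=3, 1+6=7
a = 2: 2+2=4, 2+6=8
a = 6: 6+6=12
Distinct sums: {-10, -9, -8, -7, -6, -4, -3, -2, -1, 0, 1, 2, 3, 4, 7, 8, 12}
|A + A| = 17

|A + A| = 17


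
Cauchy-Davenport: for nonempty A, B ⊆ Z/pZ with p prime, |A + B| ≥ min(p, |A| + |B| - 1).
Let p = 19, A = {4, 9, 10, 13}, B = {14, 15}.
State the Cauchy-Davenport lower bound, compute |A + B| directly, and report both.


Cauchy-Davenport: |A + B| ≥ min(p, |A| + |B| - 1) for A, B nonempty in Z/pZ.
|A| = 4, |B| = 2, p = 19.
CD lower bound = min(19, 4 + 2 - 1) = min(19, 5) = 5.
Compute A + B mod 19 directly:
a = 4: 4+14=18, 4+15=0
a = 9: 9+14=4, 9+15=5
a = 10: 10+14=5, 10+15=6
a = 13: 13+14=8, 13+15=9
A + B = {0, 4, 5, 6, 8, 9, 18}, so |A + B| = 7.
Verify: 7 ≥ 5? Yes ✓.

CD lower bound = 5, actual |A + B| = 7.


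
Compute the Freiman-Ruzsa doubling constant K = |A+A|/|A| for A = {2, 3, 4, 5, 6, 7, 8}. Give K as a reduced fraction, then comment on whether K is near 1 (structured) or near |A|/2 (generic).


|A| = 7.
Compute A + A by enumerating all 49 pairs.
A + A = {4, 5, 6, 7, 8, 9, 10, 11, 12, 13, 14, 15, 16}, so |A + A| = 13.
K = |A + A| / |A| = 13/7 (already in lowest terms) ≈ 1.8571.
Reference: AP of size 7 gives K = 13/7 ≈ 1.8571; a fully generic set of size 7 gives K ≈ 4.0000.

|A| = 7, |A + A| = 13, K = 13/7.


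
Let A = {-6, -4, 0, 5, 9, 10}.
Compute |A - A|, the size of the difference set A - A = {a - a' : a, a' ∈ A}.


A - A = {a - a' : a, a' ∈ A}; |A| = 6.
Bounds: 2|A|-1 ≤ |A - A| ≤ |A|² - |A| + 1, i.e. 11 ≤ |A - A| ≤ 31.
Note: 0 ∈ A - A always (from a - a). The set is symmetric: if d ∈ A - A then -d ∈ A - A.
Enumerate nonzero differences d = a - a' with a > a' (then include -d):
Positive differences: {1, 2, 4, 5, 6, 9, 10, 11, 13, 14, 15, 16}
Full difference set: {0} ∪ (positive diffs) ∪ (negative diffs).
|A - A| = 1 + 2·12 = 25 (matches direct enumeration: 25).

|A - A| = 25


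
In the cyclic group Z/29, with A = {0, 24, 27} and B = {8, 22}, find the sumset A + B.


Work in Z/29Z: reduce every sum a + b modulo 29.
Enumerate all 6 pairs:
a = 0: 0+8=8, 0+22=22
a = 24: 24+8=3, 24+22=17
a = 27: 27+8=6, 27+22=20
Distinct residues collected: {3, 6, 8, 17, 20, 22}
|A + B| = 6 (out of 29 total residues).

A + B = {3, 6, 8, 17, 20, 22}


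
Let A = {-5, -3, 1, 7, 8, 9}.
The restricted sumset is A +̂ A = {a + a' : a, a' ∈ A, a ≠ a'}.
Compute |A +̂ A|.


Restricted sumset: A +̂ A = {a + a' : a ∈ A, a' ∈ A, a ≠ a'}.
Equivalently, take A + A and drop any sum 2a that is achievable ONLY as a + a for a ∈ A (i.e. sums representable only with equal summands).
Enumerate pairs (a, a') with a < a' (symmetric, so each unordered pair gives one sum; this covers all a ≠ a'):
  -5 + -3 = -8
  -5 + 1 = -4
  -5 + 7 = 2
  -5 + 8 = 3
  -5 + 9 = 4
  -3 + 1 = -2
  -3 + 7 = 4
  -3 + 8 = 5
  -3 + 9 = 6
  1 + 7 = 8
  1 + 8 = 9
  1 + 9 = 10
  7 + 8 = 15
  7 + 9 = 16
  8 + 9 = 17
Collected distinct sums: {-8, -4, -2, 2, 3, 4, 5, 6, 8, 9, 10, 15, 16, 17}
|A +̂ A| = 14
(Reference bound: |A +̂ A| ≥ 2|A| - 3 for |A| ≥ 2, with |A| = 6 giving ≥ 9.)

|A +̂ A| = 14


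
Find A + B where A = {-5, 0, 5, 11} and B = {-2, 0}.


A + B = {a + b : a ∈ A, b ∈ B}.
Enumerate all |A|·|B| = 4·2 = 8 pairs (a, b) and collect distinct sums.
a = -5: -5+-2=-7, -5+0=-5
a = 0: 0+-2=-2, 0+0=0
a = 5: 5+-2=3, 5+0=5
a = 11: 11+-2=9, 11+0=11
Collecting distinct sums: A + B = {-7, -5, -2, 0, 3, 5, 9, 11}
|A + B| = 8

A + B = {-7, -5, -2, 0, 3, 5, 9, 11}


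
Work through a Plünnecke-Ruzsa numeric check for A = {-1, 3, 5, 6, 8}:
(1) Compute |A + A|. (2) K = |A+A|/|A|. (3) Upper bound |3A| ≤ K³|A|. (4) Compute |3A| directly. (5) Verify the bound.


|A| = 5.
Step 1: Compute A + A by enumerating all 25 pairs.
A + A = {-2, 2, 4, 5, 6, 7, 8, 9, 10, 11, 12, 13, 14, 16}, so |A + A| = 14.
Step 2: Doubling constant K = |A + A|/|A| = 14/5 = 14/5 ≈ 2.8000.
Step 3: Plünnecke-Ruzsa gives |3A| ≤ K³·|A| = (2.8000)³ · 5 ≈ 109.7600.
Step 4: Compute 3A = A + A + A directly by enumerating all triples (a,b,c) ∈ A³; |3A| = 23.
Step 5: Check 23 ≤ 109.7600? Yes ✓.

K = 14/5, Plünnecke-Ruzsa bound K³|A| ≈ 109.7600, |3A| = 23, inequality holds.


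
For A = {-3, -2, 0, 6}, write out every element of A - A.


A - A = {a - a' : a, a' ∈ A}.
Compute a - a' for each ordered pair (a, a'):
a = -3: -3--3=0, -3--2=-1, -3-0=-3, -3-6=-9
a = -2: -2--3=1, -2--2=0, -2-0=-2, -2-6=-8
a = 0: 0--3=3, 0--2=2, 0-0=0, 0-6=-6
a = 6: 6--3=9, 6--2=8, 6-0=6, 6-6=0
Collecting distinct values (and noting 0 appears from a-a):
A - A = {-9, -8, -6, -3, -2, -1, 0, 1, 2, 3, 6, 8, 9}
|A - A| = 13

A - A = {-9, -8, -6, -3, -2, -1, 0, 1, 2, 3, 6, 8, 9}


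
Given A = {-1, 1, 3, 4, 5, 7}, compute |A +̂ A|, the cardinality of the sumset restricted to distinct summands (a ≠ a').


Restricted sumset: A +̂ A = {a + a' : a ∈ A, a' ∈ A, a ≠ a'}.
Equivalently, take A + A and drop any sum 2a that is achievable ONLY as a + a for a ∈ A (i.e. sums representable only with equal summands).
Enumerate pairs (a, a') with a < a' (symmetric, so each unordered pair gives one sum; this covers all a ≠ a'):
  -1 + 1 = 0
  -1 + 3 = 2
  -1 + 4 = 3
  -1 + 5 = 4
  -1 + 7 = 6
  1 + 3 = 4
  1 + 4 = 5
  1 + 5 = 6
  1 + 7 = 8
  3 + 4 = 7
  3 + 5 = 8
  3 + 7 = 10
  4 + 5 = 9
  4 + 7 = 11
  5 + 7 = 12
Collected distinct sums: {0, 2, 3, 4, 5, 6, 7, 8, 9, 10, 11, 12}
|A +̂ A| = 12
(Reference bound: |A +̂ A| ≥ 2|A| - 3 for |A| ≥ 2, with |A| = 6 giving ≥ 9.)

|A +̂ A| = 12


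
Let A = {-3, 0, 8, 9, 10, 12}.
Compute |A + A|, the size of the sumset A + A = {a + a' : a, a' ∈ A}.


A + A = {a + a' : a, a' ∈ A}; |A| = 6.
General bounds: 2|A| - 1 ≤ |A + A| ≤ |A|(|A|+1)/2, i.e. 11 ≤ |A + A| ≤ 21.
Lower bound 2|A|-1 is attained iff A is an arithmetic progression.
Enumerate sums a + a' for a ≤ a' (symmetric, so this suffices):
a = -3: -3+-3=-6, -3+0=-3, -3+8=5, -3+9=6, -3+10=7, -3+12=9
a = 0: 0+0=0, 0+8=8, 0+9=9, 0+10=10, 0+12=12
a = 8: 8+8=16, 8+9=17, 8+10=18, 8+12=20
a = 9: 9+9=18, 9+10=19, 9+12=21
a = 10: 10+10=20, 10+12=22
a = 12: 12+12=24
Distinct sums: {-6, -3, 0, 5, 6, 7, 8, 9, 10, 12, 16, 17, 18, 19, 20, 21, 22, 24}
|A + A| = 18

|A + A| = 18


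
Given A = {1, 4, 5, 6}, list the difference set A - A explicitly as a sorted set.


A - A = {a - a' : a, a' ∈ A}.
Compute a - a' for each ordered pair (a, a'):
a = 1: 1-1=0, 1-4=-3, 1-5=-4, 1-6=-5
a = 4: 4-1=3, 4-4=0, 4-5=-1, 4-6=-2
a = 5: 5-1=4, 5-4=1, 5-5=0, 5-6=-1
a = 6: 6-1=5, 6-4=2, 6-5=1, 6-6=0
Collecting distinct values (and noting 0 appears from a-a):
A - A = {-5, -4, -3, -2, -1, 0, 1, 2, 3, 4, 5}
|A - A| = 11

A - A = {-5, -4, -3, -2, -1, 0, 1, 2, 3, 4, 5}


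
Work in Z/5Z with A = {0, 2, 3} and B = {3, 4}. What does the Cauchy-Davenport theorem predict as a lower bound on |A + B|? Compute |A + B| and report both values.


Cauchy-Davenport: |A + B| ≥ min(p, |A| + |B| - 1) for A, B nonempty in Z/pZ.
|A| = 3, |B| = 2, p = 5.
CD lower bound = min(5, 3 + 2 - 1) = min(5, 4) = 4.
Compute A + B mod 5 directly:
a = 0: 0+3=3, 0+4=4
a = 2: 2+3=0, 2+4=1
a = 3: 3+3=1, 3+4=2
A + B = {0, 1, 2, 3, 4}, so |A + B| = 5.
Verify: 5 ≥ 4? Yes ✓.

CD lower bound = 4, actual |A + B| = 5.


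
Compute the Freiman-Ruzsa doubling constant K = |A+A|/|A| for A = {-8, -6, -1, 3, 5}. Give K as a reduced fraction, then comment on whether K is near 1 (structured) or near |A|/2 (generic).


|A| = 5.
Compute A + A by enumerating all 25 pairs.
A + A = {-16, -14, -12, -9, -7, -5, -3, -2, -1, 2, 4, 6, 8, 10}, so |A + A| = 14.
K = |A + A| / |A| = 14/5 (already in lowest terms) ≈ 2.8000.
Reference: AP of size 5 gives K = 9/5 ≈ 1.8000; a fully generic set of size 5 gives K ≈ 3.0000.

|A| = 5, |A + A| = 14, K = 14/5.


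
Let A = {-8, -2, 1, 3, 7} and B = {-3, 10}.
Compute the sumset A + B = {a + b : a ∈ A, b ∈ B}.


A + B = {a + b : a ∈ A, b ∈ B}.
Enumerate all |A|·|B| = 5·2 = 10 pairs (a, b) and collect distinct sums.
a = -8: -8+-3=-11, -8+10=2
a = -2: -2+-3=-5, -2+10=8
a = 1: 1+-3=-2, 1+10=11
a = 3: 3+-3=0, 3+10=13
a = 7: 7+-3=4, 7+10=17
Collecting distinct sums: A + B = {-11, -5, -2, 0, 2, 4, 8, 11, 13, 17}
|A + B| = 10

A + B = {-11, -5, -2, 0, 2, 4, 8, 11, 13, 17}


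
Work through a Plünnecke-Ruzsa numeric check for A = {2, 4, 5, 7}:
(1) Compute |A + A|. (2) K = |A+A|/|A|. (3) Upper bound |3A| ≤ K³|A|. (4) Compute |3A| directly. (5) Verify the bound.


|A| = 4.
Step 1: Compute A + A by enumerating all 16 pairs.
A + A = {4, 6, 7, 8, 9, 10, 11, 12, 14}, so |A + A| = 9.
Step 2: Doubling constant K = |A + A|/|A| = 9/4 = 9/4 ≈ 2.2500.
Step 3: Plünnecke-Ruzsa gives |3A| ≤ K³·|A| = (2.2500)³ · 4 ≈ 45.5625.
Step 4: Compute 3A = A + A + A directly by enumerating all triples (a,b,c) ∈ A³; |3A| = 14.
Step 5: Check 14 ≤ 45.5625? Yes ✓.

K = 9/4, Plünnecke-Ruzsa bound K³|A| ≈ 45.5625, |3A| = 14, inequality holds.


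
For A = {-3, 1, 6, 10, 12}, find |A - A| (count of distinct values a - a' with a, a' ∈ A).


A - A = {a - a' : a, a' ∈ A}; |A| = 5.
Bounds: 2|A|-1 ≤ |A - A| ≤ |A|² - |A| + 1, i.e. 9 ≤ |A - A| ≤ 21.
Note: 0 ∈ A - A always (from a - a). The set is symmetric: if d ∈ A - A then -d ∈ A - A.
Enumerate nonzero differences d = a - a' with a > a' (then include -d):
Positive differences: {2, 4, 5, 6, 9, 11, 13, 15}
Full difference set: {0} ∪ (positive diffs) ∪ (negative diffs).
|A - A| = 1 + 2·8 = 17 (matches direct enumeration: 17).

|A - A| = 17


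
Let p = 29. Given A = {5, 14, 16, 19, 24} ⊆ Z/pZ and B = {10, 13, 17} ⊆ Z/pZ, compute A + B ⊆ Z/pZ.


Work in Z/29Z: reduce every sum a + b modulo 29.
Enumerate all 15 pairs:
a = 5: 5+10=15, 5+13=18, 5+17=22
a = 14: 14+10=24, 14+13=27, 14+17=2
a = 16: 16+10=26, 16+13=0, 16+17=4
a = 19: 19+10=0, 19+13=3, 19+17=7
a = 24: 24+10=5, 24+13=8, 24+17=12
Distinct residues collected: {0, 2, 3, 4, 5, 7, 8, 12, 15, 18, 22, 24, 26, 27}
|A + B| = 14 (out of 29 total residues).

A + B = {0, 2, 3, 4, 5, 7, 8, 12, 15, 18, 22, 24, 26, 27}


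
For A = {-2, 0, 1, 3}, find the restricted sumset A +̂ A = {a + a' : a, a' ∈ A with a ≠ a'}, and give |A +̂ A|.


Restricted sumset: A +̂ A = {a + a' : a ∈ A, a' ∈ A, a ≠ a'}.
Equivalently, take A + A and drop any sum 2a that is achievable ONLY as a + a for a ∈ A (i.e. sums representable only with equal summands).
Enumerate pairs (a, a') with a < a' (symmetric, so each unordered pair gives one sum; this covers all a ≠ a'):
  -2 + 0 = -2
  -2 + 1 = -1
  -2 + 3 = 1
  0 + 1 = 1
  0 + 3 = 3
  1 + 3 = 4
Collected distinct sums: {-2, -1, 1, 3, 4}
|A +̂ A| = 5
(Reference bound: |A +̂ A| ≥ 2|A| - 3 for |A| ≥ 2, with |A| = 4 giving ≥ 5.)

|A +̂ A| = 5


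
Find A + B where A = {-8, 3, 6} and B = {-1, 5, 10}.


A + B = {a + b : a ∈ A, b ∈ B}.
Enumerate all |A|·|B| = 3·3 = 9 pairs (a, b) and collect distinct sums.
a = -8: -8+-1=-9, -8+5=-3, -8+10=2
a = 3: 3+-1=2, 3+5=8, 3+10=13
a = 6: 6+-1=5, 6+5=11, 6+10=16
Collecting distinct sums: A + B = {-9, -3, 2, 5, 8, 11, 13, 16}
|A + B| = 8

A + B = {-9, -3, 2, 5, 8, 11, 13, 16}


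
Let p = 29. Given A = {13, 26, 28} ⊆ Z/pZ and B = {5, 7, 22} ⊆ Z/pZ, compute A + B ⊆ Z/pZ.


Work in Z/29Z: reduce every sum a + b modulo 29.
Enumerate all 9 pairs:
a = 13: 13+5=18, 13+7=20, 13+22=6
a = 26: 26+5=2, 26+7=4, 26+22=19
a = 28: 28+5=4, 28+7=6, 28+22=21
Distinct residues collected: {2, 4, 6, 18, 19, 20, 21}
|A + B| = 7 (out of 29 total residues).

A + B = {2, 4, 6, 18, 19, 20, 21}


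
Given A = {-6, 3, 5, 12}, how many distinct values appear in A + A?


A + A = {a + a' : a, a' ∈ A}; |A| = 4.
General bounds: 2|A| - 1 ≤ |A + A| ≤ |A|(|A|+1)/2, i.e. 7 ≤ |A + A| ≤ 10.
Lower bound 2|A|-1 is attained iff A is an arithmetic progression.
Enumerate sums a + a' for a ≤ a' (symmetric, so this suffices):
a = -6: -6+-6=-12, -6+3=-3, -6+5=-1, -6+12=6
a = 3: 3+3=6, 3+5=8, 3+12=15
a = 5: 5+5=10, 5+12=17
a = 12: 12+12=24
Distinct sums: {-12, -3, -1, 6, 8, 10, 15, 17, 24}
|A + A| = 9

|A + A| = 9


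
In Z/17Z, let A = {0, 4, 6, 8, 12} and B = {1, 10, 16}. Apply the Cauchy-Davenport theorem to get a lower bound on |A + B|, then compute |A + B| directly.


Cauchy-Davenport: |A + B| ≥ min(p, |A| + |B| - 1) for A, B nonempty in Z/pZ.
|A| = 5, |B| = 3, p = 17.
CD lower bound = min(17, 5 + 3 - 1) = min(17, 7) = 7.
Compute A + B mod 17 directly:
a = 0: 0+1=1, 0+10=10, 0+16=16
a = 4: 4+1=5, 4+10=14, 4+16=3
a = 6: 6+1=7, 6+10=16, 6+16=5
a = 8: 8+1=9, 8+10=1, 8+16=7
a = 12: 12+1=13, 12+10=5, 12+16=11
A + B = {1, 3, 5, 7, 9, 10, 11, 13, 14, 16}, so |A + B| = 10.
Verify: 10 ≥ 7? Yes ✓.

CD lower bound = 7, actual |A + B| = 10.


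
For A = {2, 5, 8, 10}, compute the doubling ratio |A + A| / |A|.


|A| = 4.
Compute A + A by enumerating all 16 pairs.
A + A = {4, 7, 10, 12, 13, 15, 16, 18, 20}, so |A + A| = 9.
K = |A + A| / |A| = 9/4 (already in lowest terms) ≈ 2.2500.
Reference: AP of size 4 gives K = 7/4 ≈ 1.7500; a fully generic set of size 4 gives K ≈ 2.5000.

|A| = 4, |A + A| = 9, K = 9/4.


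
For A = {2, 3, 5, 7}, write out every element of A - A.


A - A = {a - a' : a, a' ∈ A}.
Compute a - a' for each ordered pair (a, a'):
a = 2: 2-2=0, 2-3=-1, 2-5=-3, 2-7=-5
a = 3: 3-2=1, 3-3=0, 3-5=-2, 3-7=-4
a = 5: 5-2=3, 5-3=2, 5-5=0, 5-7=-2
a = 7: 7-2=5, 7-3=4, 7-5=2, 7-7=0
Collecting distinct values (and noting 0 appears from a-a):
A - A = {-5, -4, -3, -2, -1, 0, 1, 2, 3, 4, 5}
|A - A| = 11

A - A = {-5, -4, -3, -2, -1, 0, 1, 2, 3, 4, 5}


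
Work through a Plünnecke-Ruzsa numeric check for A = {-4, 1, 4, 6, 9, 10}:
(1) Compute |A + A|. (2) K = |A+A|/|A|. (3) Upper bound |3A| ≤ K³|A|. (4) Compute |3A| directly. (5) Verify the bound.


|A| = 6.
Step 1: Compute A + A by enumerating all 36 pairs.
A + A = {-8, -3, 0, 2, 5, 6, 7, 8, 10, 11, 12, 13, 14, 15, 16, 18, 19, 20}, so |A + A| = 18.
Step 2: Doubling constant K = |A + A|/|A| = 18/6 = 18/6 ≈ 3.0000.
Step 3: Plünnecke-Ruzsa gives |3A| ≤ K³·|A| = (3.0000)³ · 6 ≈ 162.0000.
Step 4: Compute 3A = A + A + A directly by enumerating all triples (a,b,c) ∈ A³; |3A| = 33.
Step 5: Check 33 ≤ 162.0000? Yes ✓.

K = 18/6, Plünnecke-Ruzsa bound K³|A| ≈ 162.0000, |3A| = 33, inequality holds.


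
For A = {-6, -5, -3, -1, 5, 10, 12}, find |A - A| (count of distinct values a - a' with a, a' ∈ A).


A - A = {a - a' : a, a' ∈ A}; |A| = 7.
Bounds: 2|A|-1 ≤ |A - A| ≤ |A|² - |A| + 1, i.e. 13 ≤ |A - A| ≤ 43.
Note: 0 ∈ A - A always (from a - a). The set is symmetric: if d ∈ A - A then -d ∈ A - A.
Enumerate nonzero differences d = a - a' with a > a' (then include -d):
Positive differences: {1, 2, 3, 4, 5, 6, 7, 8, 10, 11, 13, 15, 16, 17, 18}
Full difference set: {0} ∪ (positive diffs) ∪ (negative diffs).
|A - A| = 1 + 2·15 = 31 (matches direct enumeration: 31).

|A - A| = 31


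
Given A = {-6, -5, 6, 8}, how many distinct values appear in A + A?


A + A = {a + a' : a, a' ∈ A}; |A| = 4.
General bounds: 2|A| - 1 ≤ |A + A| ≤ |A|(|A|+1)/2, i.e. 7 ≤ |A + A| ≤ 10.
Lower bound 2|A|-1 is attained iff A is an arithmetic progression.
Enumerate sums a + a' for a ≤ a' (symmetric, so this suffices):
a = -6: -6+-6=-12, -6+-5=-11, -6+6=0, -6+8=2
a = -5: -5+-5=-10, -5+6=1, -5+8=3
a = 6: 6+6=12, 6+8=14
a = 8: 8+8=16
Distinct sums: {-12, -11, -10, 0, 1, 2, 3, 12, 14, 16}
|A + A| = 10

|A + A| = 10


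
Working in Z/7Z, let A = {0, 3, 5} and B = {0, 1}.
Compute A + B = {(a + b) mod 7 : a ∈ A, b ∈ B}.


Work in Z/7Z: reduce every sum a + b modulo 7.
Enumerate all 6 pairs:
a = 0: 0+0=0, 0+1=1
a = 3: 3+0=3, 3+1=4
a = 5: 5+0=5, 5+1=6
Distinct residues collected: {0, 1, 3, 4, 5, 6}
|A + B| = 6 (out of 7 total residues).

A + B = {0, 1, 3, 4, 5, 6}


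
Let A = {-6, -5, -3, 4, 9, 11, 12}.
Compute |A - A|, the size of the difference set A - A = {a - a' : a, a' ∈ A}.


A - A = {a - a' : a, a' ∈ A}; |A| = 7.
Bounds: 2|A|-1 ≤ |A - A| ≤ |A|² - |A| + 1, i.e. 13 ≤ |A - A| ≤ 43.
Note: 0 ∈ A - A always (from a - a). The set is symmetric: if d ∈ A - A then -d ∈ A - A.
Enumerate nonzero differences d = a - a' with a > a' (then include -d):
Positive differences: {1, 2, 3, 5, 7, 8, 9, 10, 12, 14, 15, 16, 17, 18}
Full difference set: {0} ∪ (positive diffs) ∪ (negative diffs).
|A - A| = 1 + 2·14 = 29 (matches direct enumeration: 29).

|A - A| = 29


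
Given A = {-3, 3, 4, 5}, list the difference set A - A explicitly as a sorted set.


A - A = {a - a' : a, a' ∈ A}.
Compute a - a' for each ordered pair (a, a'):
a = -3: -3--3=0, -3-3=-6, -3-4=-7, -3-5=-8
a = 3: 3--3=6, 3-3=0, 3-4=-1, 3-5=-2
a = 4: 4--3=7, 4-3=1, 4-4=0, 4-5=-1
a = 5: 5--3=8, 5-3=2, 5-4=1, 5-5=0
Collecting distinct values (and noting 0 appears from a-a):
A - A = {-8, -7, -6, -2, -1, 0, 1, 2, 6, 7, 8}
|A - A| = 11

A - A = {-8, -7, -6, -2, -1, 0, 1, 2, 6, 7, 8}


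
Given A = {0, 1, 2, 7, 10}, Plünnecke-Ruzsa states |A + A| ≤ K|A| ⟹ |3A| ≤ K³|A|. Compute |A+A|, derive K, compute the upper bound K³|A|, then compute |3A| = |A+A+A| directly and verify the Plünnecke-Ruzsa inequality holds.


|A| = 5.
Step 1: Compute A + A by enumerating all 25 pairs.
A + A = {0, 1, 2, 3, 4, 7, 8, 9, 10, 11, 12, 14, 17, 20}, so |A + A| = 14.
Step 2: Doubling constant K = |A + A|/|A| = 14/5 = 14/5 ≈ 2.8000.
Step 3: Plünnecke-Ruzsa gives |3A| ≤ K³·|A| = (2.8000)³ · 5 ≈ 109.7600.
Step 4: Compute 3A = A + A + A directly by enumerating all triples (a,b,c) ∈ A³; |3A| = 26.
Step 5: Check 26 ≤ 109.7600? Yes ✓.

K = 14/5, Plünnecke-Ruzsa bound K³|A| ≈ 109.7600, |3A| = 26, inequality holds.


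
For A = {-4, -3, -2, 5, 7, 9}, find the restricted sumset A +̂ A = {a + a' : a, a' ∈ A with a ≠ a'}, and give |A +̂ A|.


Restricted sumset: A +̂ A = {a + a' : a ∈ A, a' ∈ A, a ≠ a'}.
Equivalently, take A + A and drop any sum 2a that is achievable ONLY as a + a for a ∈ A (i.e. sums representable only with equal summands).
Enumerate pairs (a, a') with a < a' (symmetric, so each unordered pair gives one sum; this covers all a ≠ a'):
  -4 + -3 = -7
  -4 + -2 = -6
  -4 + 5 = 1
  -4 + 7 = 3
  -4 + 9 = 5
  -3 + -2 = -5
  -3 + 5 = 2
  -3 + 7 = 4
  -3 + 9 = 6
  -2 + 5 = 3
  -2 + 7 = 5
  -2 + 9 = 7
  5 + 7 = 12
  5 + 9 = 14
  7 + 9 = 16
Collected distinct sums: {-7, -6, -5, 1, 2, 3, 4, 5, 6, 7, 12, 14, 16}
|A +̂ A| = 13
(Reference bound: |A +̂ A| ≥ 2|A| - 3 for |A| ≥ 2, with |A| = 6 giving ≥ 9.)

|A +̂ A| = 13


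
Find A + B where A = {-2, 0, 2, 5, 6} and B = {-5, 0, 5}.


A + B = {a + b : a ∈ A, b ∈ B}.
Enumerate all |A|·|B| = 5·3 = 15 pairs (a, b) and collect distinct sums.
a = -2: -2+-5=-7, -2+0=-2, -2+5=3
a = 0: 0+-5=-5, 0+0=0, 0+5=5
a = 2: 2+-5=-3, 2+0=2, 2+5=7
a = 5: 5+-5=0, 5+0=5, 5+5=10
a = 6: 6+-5=1, 6+0=6, 6+5=11
Collecting distinct sums: A + B = {-7, -5, -3, -2, 0, 1, 2, 3, 5, 6, 7, 10, 11}
|A + B| = 13

A + B = {-7, -5, -3, -2, 0, 1, 2, 3, 5, 6, 7, 10, 11}


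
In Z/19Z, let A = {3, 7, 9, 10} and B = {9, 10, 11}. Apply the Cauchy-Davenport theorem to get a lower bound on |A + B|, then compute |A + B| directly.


Cauchy-Davenport: |A + B| ≥ min(p, |A| + |B| - 1) for A, B nonempty in Z/pZ.
|A| = 4, |B| = 3, p = 19.
CD lower bound = min(19, 4 + 3 - 1) = min(19, 6) = 6.
Compute A + B mod 19 directly:
a = 3: 3+9=12, 3+10=13, 3+11=14
a = 7: 7+9=16, 7+10=17, 7+11=18
a = 9: 9+9=18, 9+10=0, 9+11=1
a = 10: 10+9=0, 10+10=1, 10+11=2
A + B = {0, 1, 2, 12, 13, 14, 16, 17, 18}, so |A + B| = 9.
Verify: 9 ≥ 6? Yes ✓.

CD lower bound = 6, actual |A + B| = 9.


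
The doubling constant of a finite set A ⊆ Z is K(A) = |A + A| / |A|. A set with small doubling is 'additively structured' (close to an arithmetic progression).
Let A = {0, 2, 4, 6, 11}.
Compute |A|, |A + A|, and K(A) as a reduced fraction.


|A| = 5.
Compute A + A by enumerating all 25 pairs.
A + A = {0, 2, 4, 6, 8, 10, 11, 12, 13, 15, 17, 22}, so |A + A| = 12.
K = |A + A| / |A| = 12/5 (already in lowest terms) ≈ 2.4000.
Reference: AP of size 5 gives K = 9/5 ≈ 1.8000; a fully generic set of size 5 gives K ≈ 3.0000.

|A| = 5, |A + A| = 12, K = 12/5.


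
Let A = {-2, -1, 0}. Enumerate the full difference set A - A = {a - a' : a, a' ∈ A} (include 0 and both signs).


A - A = {a - a' : a, a' ∈ A}.
Compute a - a' for each ordered pair (a, a'):
a = -2: -2--2=0, -2--1=-1, -2-0=-2
a = -1: -1--2=1, -1--1=0, -1-0=-1
a = 0: 0--2=2, 0--1=1, 0-0=0
Collecting distinct values (and noting 0 appears from a-a):
A - A = {-2, -1, 0, 1, 2}
|A - A| = 5

A - A = {-2, -1, 0, 1, 2}


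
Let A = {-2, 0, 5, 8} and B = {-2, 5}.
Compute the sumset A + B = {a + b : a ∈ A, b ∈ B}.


A + B = {a + b : a ∈ A, b ∈ B}.
Enumerate all |A|·|B| = 4·2 = 8 pairs (a, b) and collect distinct sums.
a = -2: -2+-2=-4, -2+5=3
a = 0: 0+-2=-2, 0+5=5
a = 5: 5+-2=3, 5+5=10
a = 8: 8+-2=6, 8+5=13
Collecting distinct sums: A + B = {-4, -2, 3, 5, 6, 10, 13}
|A + B| = 7

A + B = {-4, -2, 3, 5, 6, 10, 13}


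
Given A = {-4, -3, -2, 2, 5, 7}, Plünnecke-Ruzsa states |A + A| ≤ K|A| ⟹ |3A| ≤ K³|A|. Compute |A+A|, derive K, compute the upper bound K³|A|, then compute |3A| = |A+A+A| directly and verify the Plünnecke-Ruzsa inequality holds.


|A| = 6.
Step 1: Compute A + A by enumerating all 36 pairs.
A + A = {-8, -7, -6, -5, -4, -2, -1, 0, 1, 2, 3, 4, 5, 7, 9, 10, 12, 14}, so |A + A| = 18.
Step 2: Doubling constant K = |A + A|/|A| = 18/6 = 18/6 ≈ 3.0000.
Step 3: Plünnecke-Ruzsa gives |3A| ≤ K³·|A| = (3.0000)³ · 6 ≈ 162.0000.
Step 4: Compute 3A = A + A + A directly by enumerating all triples (a,b,c) ∈ A³; |3A| = 31.
Step 5: Check 31 ≤ 162.0000? Yes ✓.

K = 18/6, Plünnecke-Ruzsa bound K³|A| ≈ 162.0000, |3A| = 31, inequality holds.


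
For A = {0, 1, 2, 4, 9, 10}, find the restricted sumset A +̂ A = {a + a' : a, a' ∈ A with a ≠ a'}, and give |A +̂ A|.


Restricted sumset: A +̂ A = {a + a' : a ∈ A, a' ∈ A, a ≠ a'}.
Equivalently, take A + A and drop any sum 2a that is achievable ONLY as a + a for a ∈ A (i.e. sums representable only with equal summands).
Enumerate pairs (a, a') with a < a' (symmetric, so each unordered pair gives one sum; this covers all a ≠ a'):
  0 + 1 = 1
  0 + 2 = 2
  0 + 4 = 4
  0 + 9 = 9
  0 + 10 = 10
  1 + 2 = 3
  1 + 4 = 5
  1 + 9 = 10
  1 + 10 = 11
  2 + 4 = 6
  2 + 9 = 11
  2 + 10 = 12
  4 + 9 = 13
  4 + 10 = 14
  9 + 10 = 19
Collected distinct sums: {1, 2, 3, 4, 5, 6, 9, 10, 11, 12, 13, 14, 19}
|A +̂ A| = 13
(Reference bound: |A +̂ A| ≥ 2|A| - 3 for |A| ≥ 2, with |A| = 6 giving ≥ 9.)

|A +̂ A| = 13


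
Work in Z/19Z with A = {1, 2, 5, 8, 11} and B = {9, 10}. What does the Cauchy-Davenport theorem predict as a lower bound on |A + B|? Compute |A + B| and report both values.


Cauchy-Davenport: |A + B| ≥ min(p, |A| + |B| - 1) for A, B nonempty in Z/pZ.
|A| = 5, |B| = 2, p = 19.
CD lower bound = min(19, 5 + 2 - 1) = min(19, 6) = 6.
Compute A + B mod 19 directly:
a = 1: 1+9=10, 1+10=11
a = 2: 2+9=11, 2+10=12
a = 5: 5+9=14, 5+10=15
a = 8: 8+9=17, 8+10=18
a = 11: 11+9=1, 11+10=2
A + B = {1, 2, 10, 11, 12, 14, 15, 17, 18}, so |A + B| = 9.
Verify: 9 ≥ 6? Yes ✓.

CD lower bound = 6, actual |A + B| = 9.


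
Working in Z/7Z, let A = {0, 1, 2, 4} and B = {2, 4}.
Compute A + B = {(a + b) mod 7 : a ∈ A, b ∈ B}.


Work in Z/7Z: reduce every sum a + b modulo 7.
Enumerate all 8 pairs:
a = 0: 0+2=2, 0+4=4
a = 1: 1+2=3, 1+4=5
a = 2: 2+2=4, 2+4=6
a = 4: 4+2=6, 4+4=1
Distinct residues collected: {1, 2, 3, 4, 5, 6}
|A + B| = 6 (out of 7 total residues).

A + B = {1, 2, 3, 4, 5, 6}


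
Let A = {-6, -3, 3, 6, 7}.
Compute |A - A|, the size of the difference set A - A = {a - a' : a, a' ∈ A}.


A - A = {a - a' : a, a' ∈ A}; |A| = 5.
Bounds: 2|A|-1 ≤ |A - A| ≤ |A|² - |A| + 1, i.e. 9 ≤ |A - A| ≤ 21.
Note: 0 ∈ A - A always (from a - a). The set is symmetric: if d ∈ A - A then -d ∈ A - A.
Enumerate nonzero differences d = a - a' with a > a' (then include -d):
Positive differences: {1, 3, 4, 6, 9, 10, 12, 13}
Full difference set: {0} ∪ (positive diffs) ∪ (negative diffs).
|A - A| = 1 + 2·8 = 17 (matches direct enumeration: 17).

|A - A| = 17


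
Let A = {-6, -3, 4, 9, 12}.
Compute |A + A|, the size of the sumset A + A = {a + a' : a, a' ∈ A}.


A + A = {a + a' : a, a' ∈ A}; |A| = 5.
General bounds: 2|A| - 1 ≤ |A + A| ≤ |A|(|A|+1)/2, i.e. 9 ≤ |A + A| ≤ 15.
Lower bound 2|A|-1 is attained iff A is an arithmetic progression.
Enumerate sums a + a' for a ≤ a' (symmetric, so this suffices):
a = -6: -6+-6=-12, -6+-3=-9, -6+4=-2, -6+9=3, -6+12=6
a = -3: -3+-3=-6, -3+4=1, -3+9=6, -3+12=9
a = 4: 4+4=8, 4+9=13, 4+12=16
a = 9: 9+9=18, 9+12=21
a = 12: 12+12=24
Distinct sums: {-12, -9, -6, -2, 1, 3, 6, 8, 9, 13, 16, 18, 21, 24}
|A + A| = 14

|A + A| = 14


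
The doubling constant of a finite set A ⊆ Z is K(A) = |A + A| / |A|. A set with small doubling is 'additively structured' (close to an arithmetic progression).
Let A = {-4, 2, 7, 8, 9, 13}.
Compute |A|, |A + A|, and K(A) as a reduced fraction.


|A| = 6.
Compute A + A by enumerating all 36 pairs.
A + A = {-8, -2, 3, 4, 5, 9, 10, 11, 14, 15, 16, 17, 18, 20, 21, 22, 26}, so |A + A| = 17.
K = |A + A| / |A| = 17/6 (already in lowest terms) ≈ 2.8333.
Reference: AP of size 6 gives K = 11/6 ≈ 1.8333; a fully generic set of size 6 gives K ≈ 3.5000.

|A| = 6, |A + A| = 17, K = 17/6.


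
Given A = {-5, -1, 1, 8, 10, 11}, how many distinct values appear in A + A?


A + A = {a + a' : a, a' ∈ A}; |A| = 6.
General bounds: 2|A| - 1 ≤ |A + A| ≤ |A|(|A|+1)/2, i.e. 11 ≤ |A + A| ≤ 21.
Lower bound 2|A|-1 is attained iff A is an arithmetic progression.
Enumerate sums a + a' for a ≤ a' (symmetric, so this suffices):
a = -5: -5+-5=-10, -5+-1=-6, -5+1=-4, -5+8=3, -5+10=5, -5+11=6
a = -1: -1+-1=-2, -1+1=0, -1+8=7, -1+10=9, -1+11=10
a = 1: 1+1=2, 1+8=9, 1+10=11, 1+11=12
a = 8: 8+8=16, 8+10=18, 8+11=19
a = 10: 10+10=20, 10+11=21
a = 11: 11+11=22
Distinct sums: {-10, -6, -4, -2, 0, 2, 3, 5, 6, 7, 9, 10, 11, 12, 16, 18, 19, 20, 21, 22}
|A + A| = 20

|A + A| = 20
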